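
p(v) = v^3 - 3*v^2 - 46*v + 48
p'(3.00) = -37.00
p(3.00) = -90.00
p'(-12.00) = 458.00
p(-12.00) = -1560.00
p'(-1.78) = -25.81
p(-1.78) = 114.74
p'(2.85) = -38.73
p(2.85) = -84.32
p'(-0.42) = -42.95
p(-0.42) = 66.72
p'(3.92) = -23.42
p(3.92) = -118.18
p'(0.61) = -48.54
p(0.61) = 19.05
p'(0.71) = -48.75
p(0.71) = 14.19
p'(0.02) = -46.12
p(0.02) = 47.08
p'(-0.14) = -45.10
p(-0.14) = 54.38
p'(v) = 3*v^2 - 6*v - 46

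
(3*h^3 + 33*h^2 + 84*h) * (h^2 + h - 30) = 3*h^5 + 36*h^4 + 27*h^3 - 906*h^2 - 2520*h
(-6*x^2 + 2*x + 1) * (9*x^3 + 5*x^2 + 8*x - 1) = -54*x^5 - 12*x^4 - 29*x^3 + 27*x^2 + 6*x - 1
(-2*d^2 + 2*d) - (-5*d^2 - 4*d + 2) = 3*d^2 + 6*d - 2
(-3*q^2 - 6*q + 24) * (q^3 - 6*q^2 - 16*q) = -3*q^5 + 12*q^4 + 108*q^3 - 48*q^2 - 384*q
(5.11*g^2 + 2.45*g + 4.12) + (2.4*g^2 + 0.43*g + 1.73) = 7.51*g^2 + 2.88*g + 5.85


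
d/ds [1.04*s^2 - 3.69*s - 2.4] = 2.08*s - 3.69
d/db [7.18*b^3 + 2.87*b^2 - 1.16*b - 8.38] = 21.54*b^2 + 5.74*b - 1.16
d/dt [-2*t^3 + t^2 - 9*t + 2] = -6*t^2 + 2*t - 9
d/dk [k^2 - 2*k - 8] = 2*k - 2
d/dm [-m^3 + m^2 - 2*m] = -3*m^2 + 2*m - 2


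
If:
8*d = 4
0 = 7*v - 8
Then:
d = 1/2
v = 8/7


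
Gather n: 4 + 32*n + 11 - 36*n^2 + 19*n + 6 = -36*n^2 + 51*n + 21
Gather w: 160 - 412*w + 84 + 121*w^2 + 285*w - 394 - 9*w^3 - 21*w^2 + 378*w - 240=-9*w^3 + 100*w^2 + 251*w - 390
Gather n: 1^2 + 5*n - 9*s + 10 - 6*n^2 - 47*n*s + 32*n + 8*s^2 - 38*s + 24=-6*n^2 + n*(37 - 47*s) + 8*s^2 - 47*s + 35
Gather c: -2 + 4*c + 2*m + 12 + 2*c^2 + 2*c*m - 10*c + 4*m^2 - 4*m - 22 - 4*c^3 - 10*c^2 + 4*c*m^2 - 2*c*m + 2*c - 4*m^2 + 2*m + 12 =-4*c^3 - 8*c^2 + c*(4*m^2 - 4)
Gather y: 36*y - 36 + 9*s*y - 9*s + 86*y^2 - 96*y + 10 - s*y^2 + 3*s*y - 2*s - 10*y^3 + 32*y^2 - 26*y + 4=-11*s - 10*y^3 + y^2*(118 - s) + y*(12*s - 86) - 22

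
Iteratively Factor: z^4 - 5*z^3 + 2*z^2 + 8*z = (z + 1)*(z^3 - 6*z^2 + 8*z) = (z - 2)*(z + 1)*(z^2 - 4*z) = (z - 4)*(z - 2)*(z + 1)*(z)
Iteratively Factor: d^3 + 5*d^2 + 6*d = (d)*(d^2 + 5*d + 6) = d*(d + 2)*(d + 3)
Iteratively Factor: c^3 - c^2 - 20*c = (c - 5)*(c^2 + 4*c) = c*(c - 5)*(c + 4)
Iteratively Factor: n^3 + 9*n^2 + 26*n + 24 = (n + 4)*(n^2 + 5*n + 6) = (n + 3)*(n + 4)*(n + 2)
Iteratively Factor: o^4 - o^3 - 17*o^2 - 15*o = (o - 5)*(o^3 + 4*o^2 + 3*o) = (o - 5)*(o + 3)*(o^2 + o) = (o - 5)*(o + 1)*(o + 3)*(o)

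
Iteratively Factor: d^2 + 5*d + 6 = (d + 2)*(d + 3)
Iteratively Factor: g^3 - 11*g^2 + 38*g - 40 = (g - 5)*(g^2 - 6*g + 8) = (g - 5)*(g - 2)*(g - 4)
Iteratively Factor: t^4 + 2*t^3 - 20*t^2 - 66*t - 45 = (t + 3)*(t^3 - t^2 - 17*t - 15) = (t - 5)*(t + 3)*(t^2 + 4*t + 3) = (t - 5)*(t + 1)*(t + 3)*(t + 3)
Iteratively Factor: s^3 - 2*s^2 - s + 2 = (s + 1)*(s^2 - 3*s + 2) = (s - 1)*(s + 1)*(s - 2)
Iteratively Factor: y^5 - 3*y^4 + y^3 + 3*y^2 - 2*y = (y + 1)*(y^4 - 4*y^3 + 5*y^2 - 2*y) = (y - 1)*(y + 1)*(y^3 - 3*y^2 + 2*y) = (y - 2)*(y - 1)*(y + 1)*(y^2 - y) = (y - 2)*(y - 1)^2*(y + 1)*(y)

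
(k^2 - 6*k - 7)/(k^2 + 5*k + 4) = (k - 7)/(k + 4)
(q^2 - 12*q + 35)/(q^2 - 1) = (q^2 - 12*q + 35)/(q^2 - 1)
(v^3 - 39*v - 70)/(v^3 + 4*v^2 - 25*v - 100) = (v^2 - 5*v - 14)/(v^2 - v - 20)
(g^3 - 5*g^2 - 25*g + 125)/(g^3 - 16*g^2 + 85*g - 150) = (g + 5)/(g - 6)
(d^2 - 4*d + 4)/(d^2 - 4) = (d - 2)/(d + 2)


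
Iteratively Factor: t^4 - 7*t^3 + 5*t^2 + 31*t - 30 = (t + 2)*(t^3 - 9*t^2 + 23*t - 15) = (t - 3)*(t + 2)*(t^2 - 6*t + 5) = (t - 5)*(t - 3)*(t + 2)*(t - 1)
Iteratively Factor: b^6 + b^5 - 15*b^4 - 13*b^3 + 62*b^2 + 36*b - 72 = (b + 3)*(b^5 - 2*b^4 - 9*b^3 + 14*b^2 + 20*b - 24) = (b + 2)*(b + 3)*(b^4 - 4*b^3 - b^2 + 16*b - 12) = (b - 1)*(b + 2)*(b + 3)*(b^3 - 3*b^2 - 4*b + 12) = (b - 2)*(b - 1)*(b + 2)*(b + 3)*(b^2 - b - 6) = (b - 3)*(b - 2)*(b - 1)*(b + 2)*(b + 3)*(b + 2)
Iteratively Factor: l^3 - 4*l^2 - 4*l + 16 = (l - 4)*(l^2 - 4) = (l - 4)*(l - 2)*(l + 2)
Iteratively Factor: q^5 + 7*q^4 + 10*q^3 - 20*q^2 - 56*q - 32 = (q + 2)*(q^4 + 5*q^3 - 20*q - 16) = (q + 2)*(q + 4)*(q^3 + q^2 - 4*q - 4) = (q - 2)*(q + 2)*(q + 4)*(q^2 + 3*q + 2) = (q - 2)*(q + 1)*(q + 2)*(q + 4)*(q + 2)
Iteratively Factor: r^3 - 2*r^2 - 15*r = (r)*(r^2 - 2*r - 15) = r*(r - 5)*(r + 3)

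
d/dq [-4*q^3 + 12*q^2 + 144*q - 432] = -12*q^2 + 24*q + 144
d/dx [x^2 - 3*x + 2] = 2*x - 3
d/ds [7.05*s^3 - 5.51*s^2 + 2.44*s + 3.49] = 21.15*s^2 - 11.02*s + 2.44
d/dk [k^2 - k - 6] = 2*k - 1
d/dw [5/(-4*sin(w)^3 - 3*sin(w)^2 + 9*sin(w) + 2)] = 15*(4*sin(w)^2 + 2*sin(w) - 3)*cos(w)/(4*sin(w)^3 + 3*sin(w)^2 - 9*sin(w) - 2)^2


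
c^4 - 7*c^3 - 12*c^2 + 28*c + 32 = (c - 8)*(c - 2)*(c + 1)*(c + 2)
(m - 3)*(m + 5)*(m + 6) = m^3 + 8*m^2 - 3*m - 90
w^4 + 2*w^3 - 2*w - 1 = (w - 1)*(w + 1)^3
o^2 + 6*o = o*(o + 6)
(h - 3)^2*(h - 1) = h^3 - 7*h^2 + 15*h - 9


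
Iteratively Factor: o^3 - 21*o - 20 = (o - 5)*(o^2 + 5*o + 4) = (o - 5)*(o + 1)*(o + 4)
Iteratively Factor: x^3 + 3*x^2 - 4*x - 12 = (x + 2)*(x^2 + x - 6) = (x - 2)*(x + 2)*(x + 3)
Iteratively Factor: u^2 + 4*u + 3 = (u + 3)*(u + 1)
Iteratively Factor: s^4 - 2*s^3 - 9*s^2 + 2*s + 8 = (s + 2)*(s^3 - 4*s^2 - s + 4) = (s + 1)*(s + 2)*(s^2 - 5*s + 4) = (s - 1)*(s + 1)*(s + 2)*(s - 4)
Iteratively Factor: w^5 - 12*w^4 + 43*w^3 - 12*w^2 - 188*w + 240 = (w - 4)*(w^4 - 8*w^3 + 11*w^2 + 32*w - 60) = (w - 4)*(w + 2)*(w^3 - 10*w^2 + 31*w - 30) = (w - 4)*(w - 2)*(w + 2)*(w^2 - 8*w + 15) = (w - 5)*(w - 4)*(w - 2)*(w + 2)*(w - 3)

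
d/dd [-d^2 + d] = 1 - 2*d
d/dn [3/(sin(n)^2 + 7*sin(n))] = -3*(2*sin(n) + 7)*cos(n)/((sin(n) + 7)^2*sin(n)^2)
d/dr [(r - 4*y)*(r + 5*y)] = 2*r + y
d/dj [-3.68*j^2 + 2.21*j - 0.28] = 2.21 - 7.36*j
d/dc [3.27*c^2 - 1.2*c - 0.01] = 6.54*c - 1.2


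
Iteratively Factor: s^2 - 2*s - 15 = (s - 5)*(s + 3)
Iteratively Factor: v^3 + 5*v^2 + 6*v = (v)*(v^2 + 5*v + 6) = v*(v + 3)*(v + 2)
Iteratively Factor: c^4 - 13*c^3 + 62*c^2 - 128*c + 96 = (c - 4)*(c^3 - 9*c^2 + 26*c - 24) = (c - 4)*(c - 2)*(c^2 - 7*c + 12) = (c - 4)^2*(c - 2)*(c - 3)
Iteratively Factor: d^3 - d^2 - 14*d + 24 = (d - 3)*(d^2 + 2*d - 8) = (d - 3)*(d - 2)*(d + 4)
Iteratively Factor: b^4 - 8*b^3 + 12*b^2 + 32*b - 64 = (b + 2)*(b^3 - 10*b^2 + 32*b - 32) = (b - 2)*(b + 2)*(b^2 - 8*b + 16) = (b - 4)*(b - 2)*(b + 2)*(b - 4)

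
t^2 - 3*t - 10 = (t - 5)*(t + 2)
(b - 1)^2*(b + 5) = b^3 + 3*b^2 - 9*b + 5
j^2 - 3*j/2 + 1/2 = (j - 1)*(j - 1/2)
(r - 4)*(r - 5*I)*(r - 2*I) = r^3 - 4*r^2 - 7*I*r^2 - 10*r + 28*I*r + 40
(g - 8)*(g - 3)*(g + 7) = g^3 - 4*g^2 - 53*g + 168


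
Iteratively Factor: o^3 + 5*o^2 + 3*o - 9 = (o + 3)*(o^2 + 2*o - 3) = (o - 1)*(o + 3)*(o + 3)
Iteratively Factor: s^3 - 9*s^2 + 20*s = (s - 5)*(s^2 - 4*s) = s*(s - 5)*(s - 4)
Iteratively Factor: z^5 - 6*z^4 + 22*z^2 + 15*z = (z - 3)*(z^4 - 3*z^3 - 9*z^2 - 5*z) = (z - 3)*(z + 1)*(z^3 - 4*z^2 - 5*z) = z*(z - 3)*(z + 1)*(z^2 - 4*z - 5) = z*(z - 5)*(z - 3)*(z + 1)*(z + 1)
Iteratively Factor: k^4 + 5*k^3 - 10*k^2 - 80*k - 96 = (k - 4)*(k^3 + 9*k^2 + 26*k + 24) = (k - 4)*(k + 3)*(k^2 + 6*k + 8) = (k - 4)*(k + 3)*(k + 4)*(k + 2)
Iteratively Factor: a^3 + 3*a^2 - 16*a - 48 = (a + 3)*(a^2 - 16) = (a - 4)*(a + 3)*(a + 4)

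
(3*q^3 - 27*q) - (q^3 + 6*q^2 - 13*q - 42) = 2*q^3 - 6*q^2 - 14*q + 42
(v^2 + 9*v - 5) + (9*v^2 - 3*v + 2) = 10*v^2 + 6*v - 3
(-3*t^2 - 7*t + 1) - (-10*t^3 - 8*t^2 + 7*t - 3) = 10*t^3 + 5*t^2 - 14*t + 4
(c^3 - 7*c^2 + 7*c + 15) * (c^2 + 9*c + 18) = c^5 + 2*c^4 - 38*c^3 - 48*c^2 + 261*c + 270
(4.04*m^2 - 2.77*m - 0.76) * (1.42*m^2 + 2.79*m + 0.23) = 5.7368*m^4 + 7.3382*m^3 - 7.8783*m^2 - 2.7575*m - 0.1748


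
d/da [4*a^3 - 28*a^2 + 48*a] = 12*a^2 - 56*a + 48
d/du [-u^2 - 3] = -2*u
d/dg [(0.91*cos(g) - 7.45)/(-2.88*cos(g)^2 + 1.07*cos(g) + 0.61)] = (-2.6208*cos(g)^2 + 42.912*cos(g) - 8.5266)*sin(g)/(8.2944*cos(g)^4 - 6.1632*cos(g)^3 - 2.3687*cos(g)^2 + 1.3054*cos(g) + 0.3721)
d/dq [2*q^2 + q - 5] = 4*q + 1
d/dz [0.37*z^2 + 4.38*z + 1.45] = 0.74*z + 4.38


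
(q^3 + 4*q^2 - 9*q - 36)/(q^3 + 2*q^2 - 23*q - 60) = (q - 3)/(q - 5)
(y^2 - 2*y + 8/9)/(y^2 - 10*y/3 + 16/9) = (3*y - 4)/(3*y - 8)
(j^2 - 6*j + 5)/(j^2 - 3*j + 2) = (j - 5)/(j - 2)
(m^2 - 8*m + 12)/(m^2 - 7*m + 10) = (m - 6)/(m - 5)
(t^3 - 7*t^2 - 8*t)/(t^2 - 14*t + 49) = t*(t^2 - 7*t - 8)/(t^2 - 14*t + 49)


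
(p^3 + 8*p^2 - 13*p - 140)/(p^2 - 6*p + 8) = (p^2 + 12*p + 35)/(p - 2)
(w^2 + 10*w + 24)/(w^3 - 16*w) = (w + 6)/(w*(w - 4))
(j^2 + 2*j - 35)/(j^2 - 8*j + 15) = (j + 7)/(j - 3)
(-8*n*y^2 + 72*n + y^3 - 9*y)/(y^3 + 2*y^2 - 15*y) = (-8*n*y - 24*n + y^2 + 3*y)/(y*(y + 5))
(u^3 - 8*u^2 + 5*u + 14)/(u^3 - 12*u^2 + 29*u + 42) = (u - 2)/(u - 6)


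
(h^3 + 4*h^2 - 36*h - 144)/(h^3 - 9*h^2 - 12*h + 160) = (h^2 - 36)/(h^2 - 13*h + 40)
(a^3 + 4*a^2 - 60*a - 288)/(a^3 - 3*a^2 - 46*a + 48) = (a + 6)/(a - 1)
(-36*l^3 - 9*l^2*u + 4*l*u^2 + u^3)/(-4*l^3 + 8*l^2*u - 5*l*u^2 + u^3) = (36*l^3 + 9*l^2*u - 4*l*u^2 - u^3)/(4*l^3 - 8*l^2*u + 5*l*u^2 - u^3)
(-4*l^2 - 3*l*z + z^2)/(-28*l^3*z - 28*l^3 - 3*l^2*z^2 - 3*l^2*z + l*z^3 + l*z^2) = (4*l^2 + 3*l*z - z^2)/(l*(28*l^2*z + 28*l^2 + 3*l*z^2 + 3*l*z - z^3 - z^2))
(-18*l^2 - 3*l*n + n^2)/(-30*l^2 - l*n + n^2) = (3*l + n)/(5*l + n)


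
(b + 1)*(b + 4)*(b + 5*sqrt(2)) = b^3 + 5*b^2 + 5*sqrt(2)*b^2 + 4*b + 25*sqrt(2)*b + 20*sqrt(2)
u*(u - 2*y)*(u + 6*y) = u^3 + 4*u^2*y - 12*u*y^2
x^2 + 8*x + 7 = (x + 1)*(x + 7)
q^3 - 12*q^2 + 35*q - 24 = (q - 8)*(q - 3)*(q - 1)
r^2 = r^2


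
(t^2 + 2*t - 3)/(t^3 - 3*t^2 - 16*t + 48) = (t^2 + 2*t - 3)/(t^3 - 3*t^2 - 16*t + 48)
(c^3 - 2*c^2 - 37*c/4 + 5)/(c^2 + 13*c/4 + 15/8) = 2*(2*c^2 - 9*c + 4)/(4*c + 3)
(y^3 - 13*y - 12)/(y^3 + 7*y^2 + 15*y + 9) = (y - 4)/(y + 3)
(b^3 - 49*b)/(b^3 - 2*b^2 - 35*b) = (b + 7)/(b + 5)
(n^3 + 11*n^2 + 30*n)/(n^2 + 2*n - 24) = n*(n + 5)/(n - 4)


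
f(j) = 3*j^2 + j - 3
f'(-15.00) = -89.00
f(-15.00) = 657.00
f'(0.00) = 1.00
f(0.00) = -3.00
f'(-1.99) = -10.94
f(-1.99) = 6.89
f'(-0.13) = 0.22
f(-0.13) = -3.08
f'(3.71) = 23.26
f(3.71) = 42.00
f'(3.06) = 19.36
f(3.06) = 28.15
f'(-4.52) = -26.12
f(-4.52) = 53.77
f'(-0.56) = -2.36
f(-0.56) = -2.62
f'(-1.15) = -5.90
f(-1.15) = -0.18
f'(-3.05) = -17.30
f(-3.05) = 21.86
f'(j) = 6*j + 1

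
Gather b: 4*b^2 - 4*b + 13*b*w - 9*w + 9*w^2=4*b^2 + b*(13*w - 4) + 9*w^2 - 9*w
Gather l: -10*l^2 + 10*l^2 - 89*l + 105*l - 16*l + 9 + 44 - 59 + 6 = 0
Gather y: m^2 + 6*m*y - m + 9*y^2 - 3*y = m^2 - m + 9*y^2 + y*(6*m - 3)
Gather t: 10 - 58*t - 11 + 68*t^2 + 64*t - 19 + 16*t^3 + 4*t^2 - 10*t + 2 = 16*t^3 + 72*t^2 - 4*t - 18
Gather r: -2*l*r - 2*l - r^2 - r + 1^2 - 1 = -2*l - r^2 + r*(-2*l - 1)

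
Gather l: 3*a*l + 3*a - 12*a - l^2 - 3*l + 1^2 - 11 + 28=-9*a - l^2 + l*(3*a - 3) + 18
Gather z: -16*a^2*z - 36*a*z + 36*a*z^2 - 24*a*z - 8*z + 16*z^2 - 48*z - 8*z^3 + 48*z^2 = -8*z^3 + z^2*(36*a + 64) + z*(-16*a^2 - 60*a - 56)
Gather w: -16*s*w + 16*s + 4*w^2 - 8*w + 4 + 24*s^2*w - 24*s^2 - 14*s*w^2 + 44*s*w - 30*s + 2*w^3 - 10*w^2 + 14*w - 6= -24*s^2 - 14*s + 2*w^3 + w^2*(-14*s - 6) + w*(24*s^2 + 28*s + 6) - 2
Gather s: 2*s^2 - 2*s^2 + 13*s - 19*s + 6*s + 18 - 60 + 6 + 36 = 0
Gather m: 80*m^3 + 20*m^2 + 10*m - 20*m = 80*m^3 + 20*m^2 - 10*m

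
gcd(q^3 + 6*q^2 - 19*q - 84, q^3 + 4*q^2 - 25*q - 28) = q^2 + 3*q - 28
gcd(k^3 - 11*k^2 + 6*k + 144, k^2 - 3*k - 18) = k^2 - 3*k - 18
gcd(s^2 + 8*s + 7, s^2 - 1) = s + 1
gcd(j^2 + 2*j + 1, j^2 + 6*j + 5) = j + 1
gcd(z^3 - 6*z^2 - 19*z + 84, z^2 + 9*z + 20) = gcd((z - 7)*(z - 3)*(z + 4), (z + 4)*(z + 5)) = z + 4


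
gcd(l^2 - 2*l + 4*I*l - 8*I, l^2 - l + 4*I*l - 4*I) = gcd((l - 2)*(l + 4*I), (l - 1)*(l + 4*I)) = l + 4*I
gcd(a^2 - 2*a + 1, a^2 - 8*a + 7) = a - 1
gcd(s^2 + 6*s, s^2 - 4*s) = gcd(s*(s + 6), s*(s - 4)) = s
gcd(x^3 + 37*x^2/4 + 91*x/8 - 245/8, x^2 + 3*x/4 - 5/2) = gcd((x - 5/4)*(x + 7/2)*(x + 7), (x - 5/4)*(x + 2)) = x - 5/4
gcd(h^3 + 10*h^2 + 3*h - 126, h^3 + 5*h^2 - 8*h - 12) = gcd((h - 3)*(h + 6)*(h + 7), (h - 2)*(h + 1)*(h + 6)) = h + 6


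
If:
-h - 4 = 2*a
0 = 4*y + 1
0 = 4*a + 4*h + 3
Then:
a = -13/4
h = 5/2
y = -1/4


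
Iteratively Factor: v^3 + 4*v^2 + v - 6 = (v + 2)*(v^2 + 2*v - 3) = (v + 2)*(v + 3)*(v - 1)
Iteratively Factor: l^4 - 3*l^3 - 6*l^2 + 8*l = (l - 4)*(l^3 + l^2 - 2*l) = l*(l - 4)*(l^2 + l - 2) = l*(l - 4)*(l - 1)*(l + 2)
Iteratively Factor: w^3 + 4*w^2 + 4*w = (w + 2)*(w^2 + 2*w) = (w + 2)^2*(w)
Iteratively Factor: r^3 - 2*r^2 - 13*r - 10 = (r + 1)*(r^2 - 3*r - 10) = (r + 1)*(r + 2)*(r - 5)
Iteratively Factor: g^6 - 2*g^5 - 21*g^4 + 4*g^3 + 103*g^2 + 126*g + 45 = (g + 1)*(g^5 - 3*g^4 - 18*g^3 + 22*g^2 + 81*g + 45) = (g + 1)^2*(g^4 - 4*g^3 - 14*g^2 + 36*g + 45) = (g - 3)*(g + 1)^2*(g^3 - g^2 - 17*g - 15) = (g - 5)*(g - 3)*(g + 1)^2*(g^2 + 4*g + 3) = (g - 5)*(g - 3)*(g + 1)^2*(g + 3)*(g + 1)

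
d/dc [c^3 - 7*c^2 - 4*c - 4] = 3*c^2 - 14*c - 4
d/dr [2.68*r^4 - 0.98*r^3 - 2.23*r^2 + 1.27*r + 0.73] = 10.72*r^3 - 2.94*r^2 - 4.46*r + 1.27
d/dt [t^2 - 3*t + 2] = 2*t - 3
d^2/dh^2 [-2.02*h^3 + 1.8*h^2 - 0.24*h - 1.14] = 3.6 - 12.12*h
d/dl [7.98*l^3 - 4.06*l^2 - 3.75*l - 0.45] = 23.94*l^2 - 8.12*l - 3.75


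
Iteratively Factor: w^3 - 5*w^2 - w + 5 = (w - 1)*(w^2 - 4*w - 5) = (w - 1)*(w + 1)*(w - 5)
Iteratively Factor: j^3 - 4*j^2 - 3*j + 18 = (j + 2)*(j^2 - 6*j + 9) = (j - 3)*(j + 2)*(j - 3)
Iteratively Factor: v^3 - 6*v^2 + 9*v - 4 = (v - 1)*(v^2 - 5*v + 4) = (v - 1)^2*(v - 4)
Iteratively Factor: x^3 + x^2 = (x)*(x^2 + x) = x^2*(x + 1)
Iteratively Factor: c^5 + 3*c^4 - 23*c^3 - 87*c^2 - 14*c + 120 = (c + 3)*(c^4 - 23*c^2 - 18*c + 40) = (c - 1)*(c + 3)*(c^3 + c^2 - 22*c - 40) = (c - 1)*(c + 3)*(c + 4)*(c^2 - 3*c - 10) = (c - 5)*(c - 1)*(c + 3)*(c + 4)*(c + 2)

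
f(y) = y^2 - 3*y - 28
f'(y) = 2*y - 3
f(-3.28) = -7.40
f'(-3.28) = -9.56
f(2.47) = -29.31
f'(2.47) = 1.94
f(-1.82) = -19.23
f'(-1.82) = -6.64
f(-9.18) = 83.81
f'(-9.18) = -21.36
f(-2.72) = -12.44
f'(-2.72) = -8.44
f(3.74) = -25.23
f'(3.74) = 4.48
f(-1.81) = -19.29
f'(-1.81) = -6.62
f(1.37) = -30.23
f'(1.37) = -0.26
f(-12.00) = 152.00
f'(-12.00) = -27.00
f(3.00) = -28.00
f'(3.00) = 3.00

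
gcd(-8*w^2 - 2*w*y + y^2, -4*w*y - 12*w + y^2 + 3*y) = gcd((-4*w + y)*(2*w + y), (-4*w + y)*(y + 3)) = -4*w + y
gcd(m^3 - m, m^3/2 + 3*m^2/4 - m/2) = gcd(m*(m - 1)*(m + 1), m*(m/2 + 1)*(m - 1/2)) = m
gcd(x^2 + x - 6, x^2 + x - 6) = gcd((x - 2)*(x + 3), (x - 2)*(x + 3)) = x^2 + x - 6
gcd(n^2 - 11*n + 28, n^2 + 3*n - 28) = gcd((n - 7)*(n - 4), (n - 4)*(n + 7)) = n - 4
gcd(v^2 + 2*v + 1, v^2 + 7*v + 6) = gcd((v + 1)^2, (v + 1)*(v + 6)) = v + 1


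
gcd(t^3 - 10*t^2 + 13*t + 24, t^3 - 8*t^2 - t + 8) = t^2 - 7*t - 8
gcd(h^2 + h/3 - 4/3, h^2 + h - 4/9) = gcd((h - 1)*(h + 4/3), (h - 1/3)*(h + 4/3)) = h + 4/3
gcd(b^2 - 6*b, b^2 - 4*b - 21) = 1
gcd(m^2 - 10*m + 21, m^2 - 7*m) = m - 7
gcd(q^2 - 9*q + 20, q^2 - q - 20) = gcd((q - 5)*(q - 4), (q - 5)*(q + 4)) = q - 5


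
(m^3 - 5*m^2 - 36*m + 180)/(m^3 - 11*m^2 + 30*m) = (m + 6)/m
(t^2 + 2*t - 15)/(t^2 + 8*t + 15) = (t - 3)/(t + 3)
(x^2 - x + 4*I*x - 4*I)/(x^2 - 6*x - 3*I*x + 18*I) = (x^2 - x + 4*I*x - 4*I)/(x^2 - 6*x - 3*I*x + 18*I)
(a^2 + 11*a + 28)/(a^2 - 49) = (a + 4)/(a - 7)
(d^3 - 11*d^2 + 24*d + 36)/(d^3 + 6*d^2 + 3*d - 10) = (d^3 - 11*d^2 + 24*d + 36)/(d^3 + 6*d^2 + 3*d - 10)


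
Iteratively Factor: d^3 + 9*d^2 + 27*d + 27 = (d + 3)*(d^2 + 6*d + 9) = (d + 3)^2*(d + 3)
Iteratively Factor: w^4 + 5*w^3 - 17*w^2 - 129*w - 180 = (w + 3)*(w^3 + 2*w^2 - 23*w - 60) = (w - 5)*(w + 3)*(w^2 + 7*w + 12) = (w - 5)*(w + 3)^2*(w + 4)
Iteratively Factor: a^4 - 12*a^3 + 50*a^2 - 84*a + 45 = (a - 5)*(a^3 - 7*a^2 + 15*a - 9) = (a - 5)*(a - 1)*(a^2 - 6*a + 9) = (a - 5)*(a - 3)*(a - 1)*(a - 3)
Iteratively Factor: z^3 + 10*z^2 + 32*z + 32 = (z + 4)*(z^2 + 6*z + 8) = (z + 4)^2*(z + 2)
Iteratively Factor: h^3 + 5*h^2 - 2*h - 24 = (h + 3)*(h^2 + 2*h - 8) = (h + 3)*(h + 4)*(h - 2)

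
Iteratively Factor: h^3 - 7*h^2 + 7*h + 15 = (h - 5)*(h^2 - 2*h - 3) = (h - 5)*(h + 1)*(h - 3)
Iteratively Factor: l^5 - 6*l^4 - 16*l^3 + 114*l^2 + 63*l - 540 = (l + 3)*(l^4 - 9*l^3 + 11*l^2 + 81*l - 180) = (l - 4)*(l + 3)*(l^3 - 5*l^2 - 9*l + 45) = (l - 5)*(l - 4)*(l + 3)*(l^2 - 9) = (l - 5)*(l - 4)*(l - 3)*(l + 3)*(l + 3)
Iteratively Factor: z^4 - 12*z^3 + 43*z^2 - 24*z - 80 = (z - 4)*(z^3 - 8*z^2 + 11*z + 20) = (z - 4)*(z + 1)*(z^2 - 9*z + 20) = (z - 4)^2*(z + 1)*(z - 5)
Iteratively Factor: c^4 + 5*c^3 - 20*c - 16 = (c + 4)*(c^3 + c^2 - 4*c - 4) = (c + 1)*(c + 4)*(c^2 - 4) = (c + 1)*(c + 2)*(c + 4)*(c - 2)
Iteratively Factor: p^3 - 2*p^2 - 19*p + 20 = (p - 1)*(p^2 - p - 20) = (p - 5)*(p - 1)*(p + 4)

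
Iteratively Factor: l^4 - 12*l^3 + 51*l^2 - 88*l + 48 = (l - 4)*(l^3 - 8*l^2 + 19*l - 12) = (l - 4)*(l - 3)*(l^2 - 5*l + 4) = (l - 4)*(l - 3)*(l - 1)*(l - 4)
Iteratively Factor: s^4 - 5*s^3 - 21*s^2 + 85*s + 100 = (s + 4)*(s^3 - 9*s^2 + 15*s + 25) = (s - 5)*(s + 4)*(s^2 - 4*s - 5) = (s - 5)*(s + 1)*(s + 4)*(s - 5)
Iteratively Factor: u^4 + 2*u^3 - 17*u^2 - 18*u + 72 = (u - 3)*(u^3 + 5*u^2 - 2*u - 24) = (u - 3)*(u + 4)*(u^2 + u - 6) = (u - 3)*(u + 3)*(u + 4)*(u - 2)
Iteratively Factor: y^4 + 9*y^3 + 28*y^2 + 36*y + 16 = (y + 2)*(y^3 + 7*y^2 + 14*y + 8) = (y + 2)^2*(y^2 + 5*y + 4) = (y + 2)^2*(y + 4)*(y + 1)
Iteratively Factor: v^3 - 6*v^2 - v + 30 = (v + 2)*(v^2 - 8*v + 15) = (v - 5)*(v + 2)*(v - 3)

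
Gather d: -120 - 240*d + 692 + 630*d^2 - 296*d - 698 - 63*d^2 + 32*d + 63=567*d^2 - 504*d - 63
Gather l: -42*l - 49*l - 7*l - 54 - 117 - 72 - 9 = -98*l - 252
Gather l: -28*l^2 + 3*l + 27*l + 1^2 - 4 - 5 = -28*l^2 + 30*l - 8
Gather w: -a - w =-a - w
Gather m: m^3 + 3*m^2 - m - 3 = m^3 + 3*m^2 - m - 3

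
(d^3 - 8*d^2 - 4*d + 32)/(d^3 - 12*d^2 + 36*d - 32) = (d + 2)/(d - 2)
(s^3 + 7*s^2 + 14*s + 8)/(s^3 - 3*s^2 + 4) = (s^2 + 6*s + 8)/(s^2 - 4*s + 4)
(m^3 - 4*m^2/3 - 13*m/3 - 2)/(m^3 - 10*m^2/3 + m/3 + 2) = (m + 1)/(m - 1)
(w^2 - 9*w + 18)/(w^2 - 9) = (w - 6)/(w + 3)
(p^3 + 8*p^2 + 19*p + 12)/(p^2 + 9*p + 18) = (p^2 + 5*p + 4)/(p + 6)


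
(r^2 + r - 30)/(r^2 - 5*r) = (r + 6)/r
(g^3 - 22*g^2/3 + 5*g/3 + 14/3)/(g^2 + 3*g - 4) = (3*g^2 - 19*g - 14)/(3*(g + 4))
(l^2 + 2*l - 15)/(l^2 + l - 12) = (l + 5)/(l + 4)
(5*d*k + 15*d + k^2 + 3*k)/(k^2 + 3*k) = (5*d + k)/k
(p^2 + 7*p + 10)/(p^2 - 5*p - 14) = (p + 5)/(p - 7)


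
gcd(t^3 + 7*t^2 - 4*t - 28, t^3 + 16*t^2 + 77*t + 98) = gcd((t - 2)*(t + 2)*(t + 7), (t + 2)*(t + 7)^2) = t^2 + 9*t + 14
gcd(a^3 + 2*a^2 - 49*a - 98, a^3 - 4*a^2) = 1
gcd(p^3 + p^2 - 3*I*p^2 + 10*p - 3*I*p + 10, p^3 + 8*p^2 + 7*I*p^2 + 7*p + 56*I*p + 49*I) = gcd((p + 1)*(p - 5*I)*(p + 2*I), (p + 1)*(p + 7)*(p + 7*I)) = p + 1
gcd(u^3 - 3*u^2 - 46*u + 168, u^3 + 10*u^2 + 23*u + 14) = u + 7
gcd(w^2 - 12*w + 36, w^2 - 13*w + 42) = w - 6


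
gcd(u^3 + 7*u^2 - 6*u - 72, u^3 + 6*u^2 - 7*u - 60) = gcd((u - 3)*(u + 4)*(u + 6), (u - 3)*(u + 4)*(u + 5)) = u^2 + u - 12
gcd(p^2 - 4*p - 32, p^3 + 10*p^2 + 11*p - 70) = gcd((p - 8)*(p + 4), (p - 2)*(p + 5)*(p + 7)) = 1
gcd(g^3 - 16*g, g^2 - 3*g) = g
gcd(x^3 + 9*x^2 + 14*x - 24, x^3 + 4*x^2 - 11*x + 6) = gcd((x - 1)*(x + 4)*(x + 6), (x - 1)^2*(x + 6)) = x^2 + 5*x - 6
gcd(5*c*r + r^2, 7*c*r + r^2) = r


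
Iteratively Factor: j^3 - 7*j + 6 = (j - 1)*(j^2 + j - 6) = (j - 2)*(j - 1)*(j + 3)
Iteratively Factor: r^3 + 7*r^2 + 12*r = (r + 4)*(r^2 + 3*r) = (r + 3)*(r + 4)*(r)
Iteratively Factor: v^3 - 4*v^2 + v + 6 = (v + 1)*(v^2 - 5*v + 6) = (v - 2)*(v + 1)*(v - 3)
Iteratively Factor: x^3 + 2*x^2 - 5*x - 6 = (x - 2)*(x^2 + 4*x + 3) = (x - 2)*(x + 1)*(x + 3)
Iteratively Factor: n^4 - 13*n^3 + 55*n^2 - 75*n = (n - 3)*(n^3 - 10*n^2 + 25*n) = (n - 5)*(n - 3)*(n^2 - 5*n) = (n - 5)^2*(n - 3)*(n)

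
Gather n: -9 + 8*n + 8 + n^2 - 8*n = n^2 - 1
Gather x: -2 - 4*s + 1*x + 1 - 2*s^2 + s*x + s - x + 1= -2*s^2 + s*x - 3*s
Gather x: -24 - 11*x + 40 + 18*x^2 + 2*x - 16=18*x^2 - 9*x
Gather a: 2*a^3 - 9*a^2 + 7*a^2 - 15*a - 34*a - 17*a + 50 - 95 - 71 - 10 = 2*a^3 - 2*a^2 - 66*a - 126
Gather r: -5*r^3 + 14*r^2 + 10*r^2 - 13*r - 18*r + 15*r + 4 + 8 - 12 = -5*r^3 + 24*r^2 - 16*r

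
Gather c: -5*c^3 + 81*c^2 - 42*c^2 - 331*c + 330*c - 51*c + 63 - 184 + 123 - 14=-5*c^3 + 39*c^2 - 52*c - 12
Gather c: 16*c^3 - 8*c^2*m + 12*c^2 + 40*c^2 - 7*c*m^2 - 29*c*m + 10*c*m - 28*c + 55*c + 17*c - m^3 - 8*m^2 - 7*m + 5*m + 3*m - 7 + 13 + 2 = 16*c^3 + c^2*(52 - 8*m) + c*(-7*m^2 - 19*m + 44) - m^3 - 8*m^2 + m + 8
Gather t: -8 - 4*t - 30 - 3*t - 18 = -7*t - 56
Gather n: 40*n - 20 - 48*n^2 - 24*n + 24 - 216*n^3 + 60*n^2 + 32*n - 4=-216*n^3 + 12*n^2 + 48*n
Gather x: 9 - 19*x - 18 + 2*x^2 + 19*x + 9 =2*x^2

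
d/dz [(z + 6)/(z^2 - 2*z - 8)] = (z^2 - 2*z - 2*(z - 1)*(z + 6) - 8)/(-z^2 + 2*z + 8)^2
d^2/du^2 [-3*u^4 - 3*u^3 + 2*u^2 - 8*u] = -36*u^2 - 18*u + 4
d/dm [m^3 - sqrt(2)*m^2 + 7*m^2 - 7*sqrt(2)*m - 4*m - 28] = 3*m^2 - 2*sqrt(2)*m + 14*m - 7*sqrt(2) - 4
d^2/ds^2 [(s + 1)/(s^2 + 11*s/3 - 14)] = 6*((s + 1)*(6*s + 11)^2 - (9*s + 14)*(3*s^2 + 11*s - 42))/(3*s^2 + 11*s - 42)^3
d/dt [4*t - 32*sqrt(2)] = 4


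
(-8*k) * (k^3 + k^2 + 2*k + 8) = -8*k^4 - 8*k^3 - 16*k^2 - 64*k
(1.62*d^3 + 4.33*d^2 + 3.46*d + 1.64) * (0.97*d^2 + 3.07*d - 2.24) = 1.5714*d^5 + 9.1735*d^4 + 13.0205*d^3 + 2.5138*d^2 - 2.7156*d - 3.6736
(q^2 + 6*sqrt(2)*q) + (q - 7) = q^2 + q + 6*sqrt(2)*q - 7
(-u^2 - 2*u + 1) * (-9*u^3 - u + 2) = 9*u^5 + 18*u^4 - 8*u^3 - 5*u + 2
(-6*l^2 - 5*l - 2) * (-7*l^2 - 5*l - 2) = 42*l^4 + 65*l^3 + 51*l^2 + 20*l + 4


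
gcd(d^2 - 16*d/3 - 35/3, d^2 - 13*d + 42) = d - 7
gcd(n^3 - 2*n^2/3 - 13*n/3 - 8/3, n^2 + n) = n + 1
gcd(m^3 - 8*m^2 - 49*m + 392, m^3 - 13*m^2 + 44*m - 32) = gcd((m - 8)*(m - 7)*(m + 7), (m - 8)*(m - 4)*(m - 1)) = m - 8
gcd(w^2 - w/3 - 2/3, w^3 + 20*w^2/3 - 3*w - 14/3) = w^2 - w/3 - 2/3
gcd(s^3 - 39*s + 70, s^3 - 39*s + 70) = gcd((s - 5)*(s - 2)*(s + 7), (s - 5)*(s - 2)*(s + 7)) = s^3 - 39*s + 70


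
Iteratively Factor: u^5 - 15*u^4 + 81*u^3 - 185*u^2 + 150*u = (u - 5)*(u^4 - 10*u^3 + 31*u^2 - 30*u) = (u - 5)*(u - 3)*(u^3 - 7*u^2 + 10*u) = u*(u - 5)*(u - 3)*(u^2 - 7*u + 10) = u*(u - 5)*(u - 3)*(u - 2)*(u - 5)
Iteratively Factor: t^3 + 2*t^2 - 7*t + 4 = (t - 1)*(t^2 + 3*t - 4) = (t - 1)^2*(t + 4)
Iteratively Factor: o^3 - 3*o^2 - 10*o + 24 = (o - 2)*(o^2 - o - 12) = (o - 4)*(o - 2)*(o + 3)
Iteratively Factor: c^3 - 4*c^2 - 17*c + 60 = (c - 3)*(c^2 - c - 20) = (c - 3)*(c + 4)*(c - 5)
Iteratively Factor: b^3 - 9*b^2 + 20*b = (b - 4)*(b^2 - 5*b) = (b - 5)*(b - 4)*(b)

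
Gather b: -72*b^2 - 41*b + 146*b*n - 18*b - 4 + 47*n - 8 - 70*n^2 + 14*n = -72*b^2 + b*(146*n - 59) - 70*n^2 + 61*n - 12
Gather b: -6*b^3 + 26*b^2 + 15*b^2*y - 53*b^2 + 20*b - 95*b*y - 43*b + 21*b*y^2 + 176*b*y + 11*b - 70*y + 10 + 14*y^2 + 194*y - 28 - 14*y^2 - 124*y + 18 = -6*b^3 + b^2*(15*y - 27) + b*(21*y^2 + 81*y - 12)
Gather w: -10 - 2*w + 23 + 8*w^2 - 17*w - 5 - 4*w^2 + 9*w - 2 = 4*w^2 - 10*w + 6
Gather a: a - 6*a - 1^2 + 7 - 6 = -5*a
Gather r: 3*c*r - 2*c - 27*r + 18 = -2*c + r*(3*c - 27) + 18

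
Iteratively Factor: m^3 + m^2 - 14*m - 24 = (m - 4)*(m^2 + 5*m + 6) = (m - 4)*(m + 2)*(m + 3)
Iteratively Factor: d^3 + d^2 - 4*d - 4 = (d + 1)*(d^2 - 4) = (d - 2)*(d + 1)*(d + 2)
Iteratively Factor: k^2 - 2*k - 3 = (k + 1)*(k - 3)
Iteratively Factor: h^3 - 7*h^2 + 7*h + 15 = (h - 3)*(h^2 - 4*h - 5) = (h - 5)*(h - 3)*(h + 1)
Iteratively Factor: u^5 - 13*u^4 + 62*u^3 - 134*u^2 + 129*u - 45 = (u - 1)*(u^4 - 12*u^3 + 50*u^2 - 84*u + 45) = (u - 3)*(u - 1)*(u^3 - 9*u^2 + 23*u - 15) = (u - 5)*(u - 3)*(u - 1)*(u^2 - 4*u + 3) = (u - 5)*(u - 3)*(u - 1)^2*(u - 3)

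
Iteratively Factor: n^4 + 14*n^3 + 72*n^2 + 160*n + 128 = (n + 2)*(n^3 + 12*n^2 + 48*n + 64) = (n + 2)*(n + 4)*(n^2 + 8*n + 16) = (n + 2)*(n + 4)^2*(n + 4)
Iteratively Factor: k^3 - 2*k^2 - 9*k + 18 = (k - 3)*(k^2 + k - 6) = (k - 3)*(k + 3)*(k - 2)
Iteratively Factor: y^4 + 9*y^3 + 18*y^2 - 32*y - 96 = (y - 2)*(y^3 + 11*y^2 + 40*y + 48) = (y - 2)*(y + 3)*(y^2 + 8*y + 16) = (y - 2)*(y + 3)*(y + 4)*(y + 4)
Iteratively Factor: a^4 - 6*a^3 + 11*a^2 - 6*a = (a - 3)*(a^3 - 3*a^2 + 2*a) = a*(a - 3)*(a^2 - 3*a + 2) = a*(a - 3)*(a - 2)*(a - 1)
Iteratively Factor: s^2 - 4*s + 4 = (s - 2)*(s - 2)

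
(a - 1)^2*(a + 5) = a^3 + 3*a^2 - 9*a + 5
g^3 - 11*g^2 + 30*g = g*(g - 6)*(g - 5)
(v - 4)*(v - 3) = v^2 - 7*v + 12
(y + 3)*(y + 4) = y^2 + 7*y + 12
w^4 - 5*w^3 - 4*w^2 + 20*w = w*(w - 5)*(w - 2)*(w + 2)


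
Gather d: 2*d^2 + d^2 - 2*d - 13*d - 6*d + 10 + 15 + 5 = 3*d^2 - 21*d + 30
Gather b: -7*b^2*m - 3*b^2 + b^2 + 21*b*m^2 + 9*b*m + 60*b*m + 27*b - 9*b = b^2*(-7*m - 2) + b*(21*m^2 + 69*m + 18)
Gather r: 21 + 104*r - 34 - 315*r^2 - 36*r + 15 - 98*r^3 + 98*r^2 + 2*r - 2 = -98*r^3 - 217*r^2 + 70*r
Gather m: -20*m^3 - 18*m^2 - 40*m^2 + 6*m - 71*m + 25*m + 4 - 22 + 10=-20*m^3 - 58*m^2 - 40*m - 8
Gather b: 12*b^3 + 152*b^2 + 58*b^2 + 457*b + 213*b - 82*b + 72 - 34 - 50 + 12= 12*b^3 + 210*b^2 + 588*b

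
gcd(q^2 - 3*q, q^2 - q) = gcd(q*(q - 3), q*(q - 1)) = q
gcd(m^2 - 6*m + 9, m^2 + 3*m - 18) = m - 3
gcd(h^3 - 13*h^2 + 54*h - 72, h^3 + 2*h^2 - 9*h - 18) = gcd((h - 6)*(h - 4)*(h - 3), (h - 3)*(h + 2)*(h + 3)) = h - 3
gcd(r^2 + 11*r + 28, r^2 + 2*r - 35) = r + 7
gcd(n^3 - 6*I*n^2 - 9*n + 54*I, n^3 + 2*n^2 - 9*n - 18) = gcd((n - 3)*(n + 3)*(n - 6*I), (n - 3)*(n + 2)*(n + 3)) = n^2 - 9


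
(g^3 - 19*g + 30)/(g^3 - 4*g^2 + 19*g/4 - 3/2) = 4*(g^2 + 2*g - 15)/(4*g^2 - 8*g + 3)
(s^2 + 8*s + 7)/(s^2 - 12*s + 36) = (s^2 + 8*s + 7)/(s^2 - 12*s + 36)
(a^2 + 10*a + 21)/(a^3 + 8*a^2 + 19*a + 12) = (a + 7)/(a^2 + 5*a + 4)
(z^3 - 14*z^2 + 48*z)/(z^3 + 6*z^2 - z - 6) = z*(z^2 - 14*z + 48)/(z^3 + 6*z^2 - z - 6)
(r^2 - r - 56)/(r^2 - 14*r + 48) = (r + 7)/(r - 6)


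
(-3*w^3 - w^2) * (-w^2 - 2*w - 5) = 3*w^5 + 7*w^4 + 17*w^3 + 5*w^2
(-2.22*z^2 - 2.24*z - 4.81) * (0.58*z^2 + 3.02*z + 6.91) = -1.2876*z^4 - 8.0036*z^3 - 24.8948*z^2 - 30.0046*z - 33.2371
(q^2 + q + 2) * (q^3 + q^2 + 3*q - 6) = q^5 + 2*q^4 + 6*q^3 - q^2 - 12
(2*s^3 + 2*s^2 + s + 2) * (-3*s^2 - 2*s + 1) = -6*s^5 - 10*s^4 - 5*s^3 - 6*s^2 - 3*s + 2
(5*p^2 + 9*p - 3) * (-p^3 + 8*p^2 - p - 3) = -5*p^5 + 31*p^4 + 70*p^3 - 48*p^2 - 24*p + 9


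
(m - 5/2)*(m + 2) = m^2 - m/2 - 5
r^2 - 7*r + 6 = (r - 6)*(r - 1)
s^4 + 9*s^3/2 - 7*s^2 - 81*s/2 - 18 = (s - 3)*(s + 1/2)*(s + 3)*(s + 4)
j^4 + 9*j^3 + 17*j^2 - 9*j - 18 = (j - 1)*(j + 1)*(j + 3)*(j + 6)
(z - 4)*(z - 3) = z^2 - 7*z + 12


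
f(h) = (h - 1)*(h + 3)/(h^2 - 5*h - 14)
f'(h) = (5 - 2*h)*(h - 1)*(h + 3)/(h^2 - 5*h - 14)^2 + (h - 1)/(h^2 - 5*h - 14) + (h + 3)/(h^2 - 5*h - 14) = (-7*h^2 - 22*h - 43)/(h^4 - 10*h^3 - 3*h^2 + 140*h + 196)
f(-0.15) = 0.25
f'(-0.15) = -0.23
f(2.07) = -0.27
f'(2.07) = -0.29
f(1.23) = -0.05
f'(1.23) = -0.23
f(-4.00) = 0.23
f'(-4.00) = -0.14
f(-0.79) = 0.42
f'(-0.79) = -0.34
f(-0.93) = 0.47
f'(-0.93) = -0.40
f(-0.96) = 0.48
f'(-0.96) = -0.41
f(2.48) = -0.40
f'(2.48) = -0.34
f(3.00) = -0.60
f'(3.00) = -0.43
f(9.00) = 4.36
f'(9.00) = -1.67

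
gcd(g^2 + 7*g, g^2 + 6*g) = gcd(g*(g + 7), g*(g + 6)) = g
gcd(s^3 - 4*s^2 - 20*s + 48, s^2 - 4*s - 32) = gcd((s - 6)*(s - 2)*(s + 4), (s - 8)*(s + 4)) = s + 4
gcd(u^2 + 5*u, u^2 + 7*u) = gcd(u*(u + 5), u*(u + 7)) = u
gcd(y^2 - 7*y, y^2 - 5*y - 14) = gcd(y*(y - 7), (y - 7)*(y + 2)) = y - 7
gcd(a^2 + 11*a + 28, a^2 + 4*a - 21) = a + 7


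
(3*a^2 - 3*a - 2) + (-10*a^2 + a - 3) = -7*a^2 - 2*a - 5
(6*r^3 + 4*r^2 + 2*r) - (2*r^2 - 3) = 6*r^3 + 2*r^2 + 2*r + 3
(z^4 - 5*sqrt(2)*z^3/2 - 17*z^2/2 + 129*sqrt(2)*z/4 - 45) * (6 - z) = -z^5 + 5*sqrt(2)*z^4/2 + 6*z^4 - 15*sqrt(2)*z^3 + 17*z^3/2 - 51*z^2 - 129*sqrt(2)*z^2/4 + 45*z + 387*sqrt(2)*z/2 - 270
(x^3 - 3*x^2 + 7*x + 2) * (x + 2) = x^4 - x^3 + x^2 + 16*x + 4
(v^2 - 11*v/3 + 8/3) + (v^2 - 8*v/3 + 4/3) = 2*v^2 - 19*v/3 + 4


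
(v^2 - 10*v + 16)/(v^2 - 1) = (v^2 - 10*v + 16)/(v^2 - 1)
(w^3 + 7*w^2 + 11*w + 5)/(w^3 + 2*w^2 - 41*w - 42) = (w^2 + 6*w + 5)/(w^2 + w - 42)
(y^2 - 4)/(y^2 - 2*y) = (y + 2)/y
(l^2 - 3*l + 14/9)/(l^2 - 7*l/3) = (l - 2/3)/l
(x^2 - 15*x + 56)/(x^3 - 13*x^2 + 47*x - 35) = (x - 8)/(x^2 - 6*x + 5)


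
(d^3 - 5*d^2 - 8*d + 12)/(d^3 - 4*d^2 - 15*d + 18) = (d + 2)/(d + 3)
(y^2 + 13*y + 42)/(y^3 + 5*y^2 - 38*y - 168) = (y + 6)/(y^2 - 2*y - 24)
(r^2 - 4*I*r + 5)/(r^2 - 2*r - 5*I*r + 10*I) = (r + I)/(r - 2)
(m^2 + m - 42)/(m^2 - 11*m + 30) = (m + 7)/(m - 5)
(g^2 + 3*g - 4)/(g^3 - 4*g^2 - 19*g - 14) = (-g^2 - 3*g + 4)/(-g^3 + 4*g^2 + 19*g + 14)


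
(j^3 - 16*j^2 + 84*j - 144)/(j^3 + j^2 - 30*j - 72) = (j^2 - 10*j + 24)/(j^2 + 7*j + 12)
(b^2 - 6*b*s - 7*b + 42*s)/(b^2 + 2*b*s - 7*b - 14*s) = (b - 6*s)/(b + 2*s)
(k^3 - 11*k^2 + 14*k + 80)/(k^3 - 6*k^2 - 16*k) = (k - 5)/k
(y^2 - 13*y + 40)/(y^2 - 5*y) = (y - 8)/y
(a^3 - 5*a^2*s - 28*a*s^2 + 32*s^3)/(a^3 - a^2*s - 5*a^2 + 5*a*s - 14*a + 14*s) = (a^2 - 4*a*s - 32*s^2)/(a^2 - 5*a - 14)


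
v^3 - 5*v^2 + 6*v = v*(v - 3)*(v - 2)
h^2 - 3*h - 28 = (h - 7)*(h + 4)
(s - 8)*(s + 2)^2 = s^3 - 4*s^2 - 28*s - 32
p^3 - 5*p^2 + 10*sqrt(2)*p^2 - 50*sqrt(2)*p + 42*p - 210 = (p - 5)*(p + 3*sqrt(2))*(p + 7*sqrt(2))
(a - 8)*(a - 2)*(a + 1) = a^3 - 9*a^2 + 6*a + 16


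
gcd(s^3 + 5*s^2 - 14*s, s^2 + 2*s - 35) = s + 7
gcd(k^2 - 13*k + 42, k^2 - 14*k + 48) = k - 6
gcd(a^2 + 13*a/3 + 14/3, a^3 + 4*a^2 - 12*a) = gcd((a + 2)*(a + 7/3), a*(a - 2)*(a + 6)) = 1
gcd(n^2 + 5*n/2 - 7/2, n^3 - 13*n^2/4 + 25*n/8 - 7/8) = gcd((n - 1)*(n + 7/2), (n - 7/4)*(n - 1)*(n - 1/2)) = n - 1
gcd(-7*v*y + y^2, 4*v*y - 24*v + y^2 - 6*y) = 1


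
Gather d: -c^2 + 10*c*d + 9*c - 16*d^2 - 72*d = -c^2 + 9*c - 16*d^2 + d*(10*c - 72)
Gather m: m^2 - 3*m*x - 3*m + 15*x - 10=m^2 + m*(-3*x - 3) + 15*x - 10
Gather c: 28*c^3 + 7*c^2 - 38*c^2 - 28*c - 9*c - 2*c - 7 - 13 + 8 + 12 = 28*c^3 - 31*c^2 - 39*c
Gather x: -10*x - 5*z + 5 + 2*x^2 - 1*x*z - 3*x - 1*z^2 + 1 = 2*x^2 + x*(-z - 13) - z^2 - 5*z + 6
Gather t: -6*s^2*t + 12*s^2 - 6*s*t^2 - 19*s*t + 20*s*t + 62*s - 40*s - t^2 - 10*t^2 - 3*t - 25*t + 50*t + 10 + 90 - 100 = 12*s^2 + 22*s + t^2*(-6*s - 11) + t*(-6*s^2 + s + 22)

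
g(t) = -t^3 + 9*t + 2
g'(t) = 9 - 3*t^2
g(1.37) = 11.76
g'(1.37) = 3.37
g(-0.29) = -0.59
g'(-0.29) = 8.75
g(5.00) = -78.00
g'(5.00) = -66.00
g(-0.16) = 0.56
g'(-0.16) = 8.92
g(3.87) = -21.13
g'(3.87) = -35.93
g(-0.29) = -0.59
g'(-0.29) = 8.75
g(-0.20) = 0.21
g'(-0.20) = 8.88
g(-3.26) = 7.31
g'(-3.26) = -22.88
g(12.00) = -1618.00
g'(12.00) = -423.00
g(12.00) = -1618.00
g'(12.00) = -423.00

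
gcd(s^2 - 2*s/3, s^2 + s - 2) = 1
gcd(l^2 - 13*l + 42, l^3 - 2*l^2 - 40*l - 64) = 1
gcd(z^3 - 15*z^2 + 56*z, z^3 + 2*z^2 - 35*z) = z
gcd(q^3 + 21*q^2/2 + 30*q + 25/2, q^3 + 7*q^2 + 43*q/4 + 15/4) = q^2 + 11*q/2 + 5/2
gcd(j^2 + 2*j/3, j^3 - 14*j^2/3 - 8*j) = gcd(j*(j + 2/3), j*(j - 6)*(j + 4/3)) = j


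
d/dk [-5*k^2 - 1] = -10*k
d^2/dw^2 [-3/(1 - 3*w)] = 54/(3*w - 1)^3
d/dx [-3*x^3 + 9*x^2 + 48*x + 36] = -9*x^2 + 18*x + 48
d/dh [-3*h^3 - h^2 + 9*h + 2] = -9*h^2 - 2*h + 9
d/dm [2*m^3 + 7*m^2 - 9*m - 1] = 6*m^2 + 14*m - 9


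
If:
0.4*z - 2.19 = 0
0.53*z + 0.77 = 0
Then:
No Solution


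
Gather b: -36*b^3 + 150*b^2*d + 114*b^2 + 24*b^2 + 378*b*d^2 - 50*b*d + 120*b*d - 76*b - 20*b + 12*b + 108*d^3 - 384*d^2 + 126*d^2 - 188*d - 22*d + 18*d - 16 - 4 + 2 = -36*b^3 + b^2*(150*d + 138) + b*(378*d^2 + 70*d - 84) + 108*d^3 - 258*d^2 - 192*d - 18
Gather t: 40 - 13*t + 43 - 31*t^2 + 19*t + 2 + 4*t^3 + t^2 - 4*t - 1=4*t^3 - 30*t^2 + 2*t + 84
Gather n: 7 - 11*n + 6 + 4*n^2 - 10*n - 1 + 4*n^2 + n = 8*n^2 - 20*n + 12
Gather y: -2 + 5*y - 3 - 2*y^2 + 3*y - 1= -2*y^2 + 8*y - 6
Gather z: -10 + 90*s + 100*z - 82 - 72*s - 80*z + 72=18*s + 20*z - 20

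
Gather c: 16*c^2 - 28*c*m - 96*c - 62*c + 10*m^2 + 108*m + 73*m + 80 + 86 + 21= 16*c^2 + c*(-28*m - 158) + 10*m^2 + 181*m + 187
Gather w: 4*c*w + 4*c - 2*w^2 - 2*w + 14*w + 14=4*c - 2*w^2 + w*(4*c + 12) + 14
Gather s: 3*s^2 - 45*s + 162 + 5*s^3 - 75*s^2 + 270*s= 5*s^3 - 72*s^2 + 225*s + 162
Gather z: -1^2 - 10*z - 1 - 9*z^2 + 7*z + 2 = -9*z^2 - 3*z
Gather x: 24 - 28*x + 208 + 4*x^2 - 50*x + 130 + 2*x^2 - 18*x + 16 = 6*x^2 - 96*x + 378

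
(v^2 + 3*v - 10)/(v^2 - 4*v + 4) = (v + 5)/(v - 2)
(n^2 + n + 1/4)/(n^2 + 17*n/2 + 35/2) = (4*n^2 + 4*n + 1)/(2*(2*n^2 + 17*n + 35))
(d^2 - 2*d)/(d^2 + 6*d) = (d - 2)/(d + 6)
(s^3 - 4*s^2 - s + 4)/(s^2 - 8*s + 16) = (s^2 - 1)/(s - 4)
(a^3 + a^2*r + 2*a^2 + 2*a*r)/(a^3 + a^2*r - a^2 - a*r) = (a + 2)/(a - 1)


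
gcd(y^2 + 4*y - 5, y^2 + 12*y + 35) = y + 5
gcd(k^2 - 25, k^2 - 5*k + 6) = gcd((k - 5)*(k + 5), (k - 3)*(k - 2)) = 1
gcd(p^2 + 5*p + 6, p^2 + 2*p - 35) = 1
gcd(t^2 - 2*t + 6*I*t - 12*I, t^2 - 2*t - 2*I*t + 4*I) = t - 2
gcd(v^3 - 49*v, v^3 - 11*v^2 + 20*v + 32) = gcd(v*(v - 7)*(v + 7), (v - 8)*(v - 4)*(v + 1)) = 1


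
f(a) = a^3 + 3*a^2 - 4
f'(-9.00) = 189.00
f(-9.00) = -490.00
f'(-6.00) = 72.00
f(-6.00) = -112.00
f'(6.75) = 177.19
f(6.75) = 440.23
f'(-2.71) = 5.77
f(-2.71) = -1.87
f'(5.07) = 107.53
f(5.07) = 203.44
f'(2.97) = 44.28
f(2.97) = 48.66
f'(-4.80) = 40.32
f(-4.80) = -45.47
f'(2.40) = 31.68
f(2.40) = 27.10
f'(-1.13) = -2.95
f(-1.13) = -1.61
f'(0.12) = 0.76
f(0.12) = -3.96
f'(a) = 3*a^2 + 6*a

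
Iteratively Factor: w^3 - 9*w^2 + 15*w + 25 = (w + 1)*(w^2 - 10*w + 25) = (w - 5)*(w + 1)*(w - 5)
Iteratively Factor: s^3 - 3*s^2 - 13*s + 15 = (s - 1)*(s^2 - 2*s - 15) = (s - 5)*(s - 1)*(s + 3)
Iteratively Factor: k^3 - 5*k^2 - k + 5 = (k + 1)*(k^2 - 6*k + 5) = (k - 1)*(k + 1)*(k - 5)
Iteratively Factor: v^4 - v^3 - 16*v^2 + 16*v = (v - 4)*(v^3 + 3*v^2 - 4*v) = (v - 4)*(v + 4)*(v^2 - v) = (v - 4)*(v - 1)*(v + 4)*(v)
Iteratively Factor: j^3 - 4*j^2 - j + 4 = (j + 1)*(j^2 - 5*j + 4) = (j - 1)*(j + 1)*(j - 4)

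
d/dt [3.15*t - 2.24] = 3.15000000000000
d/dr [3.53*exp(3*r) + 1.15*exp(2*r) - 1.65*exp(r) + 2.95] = (10.59*exp(2*r) + 2.3*exp(r) - 1.65)*exp(r)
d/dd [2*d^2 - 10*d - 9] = 4*d - 10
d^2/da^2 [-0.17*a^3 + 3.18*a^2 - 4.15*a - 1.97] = 6.36 - 1.02*a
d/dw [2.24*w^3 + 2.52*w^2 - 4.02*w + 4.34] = 6.72*w^2 + 5.04*w - 4.02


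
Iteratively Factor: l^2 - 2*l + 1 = (l - 1)*(l - 1)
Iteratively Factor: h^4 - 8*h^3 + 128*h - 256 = (h - 4)*(h^3 - 4*h^2 - 16*h + 64) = (h - 4)^2*(h^2 - 16) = (h - 4)^3*(h + 4)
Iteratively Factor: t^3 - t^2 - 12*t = (t - 4)*(t^2 + 3*t) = (t - 4)*(t + 3)*(t)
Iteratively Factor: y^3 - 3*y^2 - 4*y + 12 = (y - 3)*(y^2 - 4) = (y - 3)*(y + 2)*(y - 2)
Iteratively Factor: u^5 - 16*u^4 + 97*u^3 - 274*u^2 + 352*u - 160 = (u - 1)*(u^4 - 15*u^3 + 82*u^2 - 192*u + 160) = (u - 4)*(u - 1)*(u^3 - 11*u^2 + 38*u - 40) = (u - 5)*(u - 4)*(u - 1)*(u^2 - 6*u + 8) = (u - 5)*(u - 4)*(u - 2)*(u - 1)*(u - 4)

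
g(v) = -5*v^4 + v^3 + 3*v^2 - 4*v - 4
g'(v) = -20*v^3 + 3*v^2 + 6*v - 4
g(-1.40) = -14.47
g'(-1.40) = 48.36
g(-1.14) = -5.47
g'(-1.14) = 22.69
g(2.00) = -72.00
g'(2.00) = -140.00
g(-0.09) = -3.62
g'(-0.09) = -4.50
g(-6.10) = -7017.87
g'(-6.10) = 4610.65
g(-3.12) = -466.48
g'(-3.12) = 613.91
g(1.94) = -63.99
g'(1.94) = -127.10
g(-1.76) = -41.09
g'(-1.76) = 103.77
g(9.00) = -31873.00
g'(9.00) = -14287.00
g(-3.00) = -397.00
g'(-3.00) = 545.00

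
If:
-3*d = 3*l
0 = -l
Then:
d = 0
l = 0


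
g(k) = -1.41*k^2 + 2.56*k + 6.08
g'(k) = 2.56 - 2.82*k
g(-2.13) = -5.77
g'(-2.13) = 8.57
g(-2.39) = -8.09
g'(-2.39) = 9.30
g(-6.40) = -68.06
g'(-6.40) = 20.61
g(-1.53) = -1.14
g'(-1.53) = 6.87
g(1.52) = 6.71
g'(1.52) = -1.73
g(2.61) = 3.16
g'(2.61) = -4.80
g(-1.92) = -4.03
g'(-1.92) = 7.97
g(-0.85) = 2.89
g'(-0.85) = 4.96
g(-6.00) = -60.04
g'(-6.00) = 19.48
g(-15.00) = -349.57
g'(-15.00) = 44.86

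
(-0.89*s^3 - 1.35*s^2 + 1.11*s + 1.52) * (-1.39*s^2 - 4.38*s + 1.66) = 1.2371*s^5 + 5.7747*s^4 + 2.8927*s^3 - 9.2156*s^2 - 4.815*s + 2.5232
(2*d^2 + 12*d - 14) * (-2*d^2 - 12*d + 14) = -4*d^4 - 48*d^3 - 88*d^2 + 336*d - 196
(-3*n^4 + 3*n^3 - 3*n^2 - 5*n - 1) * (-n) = 3*n^5 - 3*n^4 + 3*n^3 + 5*n^2 + n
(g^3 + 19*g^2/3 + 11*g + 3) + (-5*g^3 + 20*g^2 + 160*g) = -4*g^3 + 79*g^2/3 + 171*g + 3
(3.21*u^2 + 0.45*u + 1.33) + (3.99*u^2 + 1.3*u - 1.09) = 7.2*u^2 + 1.75*u + 0.24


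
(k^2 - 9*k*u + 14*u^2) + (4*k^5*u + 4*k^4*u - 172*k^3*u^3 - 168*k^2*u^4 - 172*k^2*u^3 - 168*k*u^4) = 4*k^5*u + 4*k^4*u - 172*k^3*u^3 - 168*k^2*u^4 - 172*k^2*u^3 + k^2 - 168*k*u^4 - 9*k*u + 14*u^2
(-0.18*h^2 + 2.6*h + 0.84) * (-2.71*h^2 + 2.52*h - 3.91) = 0.4878*h^4 - 7.4996*h^3 + 4.9794*h^2 - 8.0492*h - 3.2844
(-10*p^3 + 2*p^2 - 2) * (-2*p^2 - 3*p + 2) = 20*p^5 + 26*p^4 - 26*p^3 + 8*p^2 + 6*p - 4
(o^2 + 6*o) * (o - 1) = o^3 + 5*o^2 - 6*o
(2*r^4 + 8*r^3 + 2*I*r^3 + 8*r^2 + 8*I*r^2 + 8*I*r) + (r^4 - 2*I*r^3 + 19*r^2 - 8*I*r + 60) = 3*r^4 + 8*r^3 + 27*r^2 + 8*I*r^2 + 60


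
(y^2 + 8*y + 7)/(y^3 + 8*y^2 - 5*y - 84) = (y + 1)/(y^2 + y - 12)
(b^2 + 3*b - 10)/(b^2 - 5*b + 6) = (b + 5)/(b - 3)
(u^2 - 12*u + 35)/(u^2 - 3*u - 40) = (-u^2 + 12*u - 35)/(-u^2 + 3*u + 40)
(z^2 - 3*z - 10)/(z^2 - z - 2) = (-z^2 + 3*z + 10)/(-z^2 + z + 2)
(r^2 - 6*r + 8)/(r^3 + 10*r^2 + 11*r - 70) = (r - 4)/(r^2 + 12*r + 35)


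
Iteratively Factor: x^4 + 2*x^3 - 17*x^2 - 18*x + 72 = (x - 3)*(x^3 + 5*x^2 - 2*x - 24) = (x - 3)*(x + 4)*(x^2 + x - 6) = (x - 3)*(x - 2)*(x + 4)*(x + 3)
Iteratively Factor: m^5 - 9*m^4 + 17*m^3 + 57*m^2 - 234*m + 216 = (m - 3)*(m^4 - 6*m^3 - m^2 + 54*m - 72) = (m - 3)^2*(m^3 - 3*m^2 - 10*m + 24) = (m - 4)*(m - 3)^2*(m^2 + m - 6) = (m - 4)*(m - 3)^2*(m - 2)*(m + 3)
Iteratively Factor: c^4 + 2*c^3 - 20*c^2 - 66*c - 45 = (c - 5)*(c^3 + 7*c^2 + 15*c + 9) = (c - 5)*(c + 1)*(c^2 + 6*c + 9) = (c - 5)*(c + 1)*(c + 3)*(c + 3)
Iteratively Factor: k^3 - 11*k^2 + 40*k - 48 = (k - 3)*(k^2 - 8*k + 16) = (k - 4)*(k - 3)*(k - 4)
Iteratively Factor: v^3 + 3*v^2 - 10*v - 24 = (v + 4)*(v^2 - v - 6) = (v - 3)*(v + 4)*(v + 2)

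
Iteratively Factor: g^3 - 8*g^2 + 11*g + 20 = (g - 5)*(g^2 - 3*g - 4) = (g - 5)*(g - 4)*(g + 1)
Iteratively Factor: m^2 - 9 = (m + 3)*(m - 3)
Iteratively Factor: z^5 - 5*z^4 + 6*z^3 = (z)*(z^4 - 5*z^3 + 6*z^2) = z^2*(z^3 - 5*z^2 + 6*z) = z^3*(z^2 - 5*z + 6) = z^3*(z - 3)*(z - 2)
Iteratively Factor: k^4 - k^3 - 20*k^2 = (k)*(k^3 - k^2 - 20*k) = k*(k + 4)*(k^2 - 5*k) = k^2*(k + 4)*(k - 5)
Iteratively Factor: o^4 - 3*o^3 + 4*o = (o)*(o^3 - 3*o^2 + 4) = o*(o - 2)*(o^2 - o - 2) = o*(o - 2)^2*(o + 1)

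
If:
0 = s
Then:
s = 0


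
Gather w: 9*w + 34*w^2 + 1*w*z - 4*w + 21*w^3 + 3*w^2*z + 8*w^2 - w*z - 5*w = 21*w^3 + w^2*(3*z + 42)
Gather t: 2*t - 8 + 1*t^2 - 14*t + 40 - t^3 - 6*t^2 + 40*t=-t^3 - 5*t^2 + 28*t + 32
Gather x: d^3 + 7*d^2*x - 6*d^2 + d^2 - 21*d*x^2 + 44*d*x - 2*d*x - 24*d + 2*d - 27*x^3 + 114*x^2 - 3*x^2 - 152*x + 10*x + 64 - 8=d^3 - 5*d^2 - 22*d - 27*x^3 + x^2*(111 - 21*d) + x*(7*d^2 + 42*d - 142) + 56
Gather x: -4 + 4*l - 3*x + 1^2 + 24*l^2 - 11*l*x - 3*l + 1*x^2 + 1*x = 24*l^2 + l + x^2 + x*(-11*l - 2) - 3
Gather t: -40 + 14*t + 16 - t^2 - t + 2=-t^2 + 13*t - 22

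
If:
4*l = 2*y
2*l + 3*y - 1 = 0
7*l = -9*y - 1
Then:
No Solution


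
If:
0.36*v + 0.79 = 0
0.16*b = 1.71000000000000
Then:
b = 10.69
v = -2.19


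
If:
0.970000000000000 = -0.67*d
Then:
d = -1.45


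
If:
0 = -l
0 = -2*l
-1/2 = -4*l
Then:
No Solution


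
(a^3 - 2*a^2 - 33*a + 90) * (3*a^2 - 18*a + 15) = 3*a^5 - 24*a^4 - 48*a^3 + 834*a^2 - 2115*a + 1350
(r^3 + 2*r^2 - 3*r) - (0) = r^3 + 2*r^2 - 3*r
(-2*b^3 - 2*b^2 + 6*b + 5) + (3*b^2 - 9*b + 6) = -2*b^3 + b^2 - 3*b + 11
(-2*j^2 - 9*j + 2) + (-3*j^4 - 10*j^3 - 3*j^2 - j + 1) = -3*j^4 - 10*j^3 - 5*j^2 - 10*j + 3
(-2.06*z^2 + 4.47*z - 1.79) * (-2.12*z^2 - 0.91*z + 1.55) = 4.3672*z^4 - 7.6018*z^3 - 3.4659*z^2 + 8.5574*z - 2.7745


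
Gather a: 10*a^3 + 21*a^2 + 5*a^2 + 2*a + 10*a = 10*a^3 + 26*a^2 + 12*a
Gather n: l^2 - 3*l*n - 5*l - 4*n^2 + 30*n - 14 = l^2 - 5*l - 4*n^2 + n*(30 - 3*l) - 14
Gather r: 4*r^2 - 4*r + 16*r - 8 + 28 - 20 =4*r^2 + 12*r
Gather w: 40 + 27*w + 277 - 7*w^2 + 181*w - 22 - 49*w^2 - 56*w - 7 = -56*w^2 + 152*w + 288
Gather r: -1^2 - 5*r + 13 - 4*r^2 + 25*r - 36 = -4*r^2 + 20*r - 24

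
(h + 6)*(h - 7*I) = h^2 + 6*h - 7*I*h - 42*I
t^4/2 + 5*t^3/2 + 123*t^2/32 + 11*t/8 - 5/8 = (t/2 + 1)*(t - 1/4)*(t + 5/4)*(t + 2)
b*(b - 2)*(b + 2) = b^3 - 4*b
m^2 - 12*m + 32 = (m - 8)*(m - 4)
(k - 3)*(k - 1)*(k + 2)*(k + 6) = k^4 + 4*k^3 - 17*k^2 - 24*k + 36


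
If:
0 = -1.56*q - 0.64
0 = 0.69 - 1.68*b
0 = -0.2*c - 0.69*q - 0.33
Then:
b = 0.41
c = -0.23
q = -0.41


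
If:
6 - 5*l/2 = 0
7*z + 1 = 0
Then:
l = 12/5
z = -1/7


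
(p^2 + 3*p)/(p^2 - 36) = p*(p + 3)/(p^2 - 36)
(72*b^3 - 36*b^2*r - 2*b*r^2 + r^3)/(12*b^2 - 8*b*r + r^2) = 6*b + r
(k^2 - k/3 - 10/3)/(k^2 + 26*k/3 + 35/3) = (k - 2)/(k + 7)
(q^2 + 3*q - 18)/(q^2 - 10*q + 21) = (q + 6)/(q - 7)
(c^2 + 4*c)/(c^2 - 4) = c*(c + 4)/(c^2 - 4)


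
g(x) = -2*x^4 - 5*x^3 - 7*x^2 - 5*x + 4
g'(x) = -8*x^3 - 15*x^2 - 14*x - 5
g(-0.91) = 5.15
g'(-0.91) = 1.35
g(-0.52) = 5.26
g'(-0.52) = -0.65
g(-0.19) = 4.73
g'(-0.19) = -2.83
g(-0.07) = 4.32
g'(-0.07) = -4.09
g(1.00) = -15.00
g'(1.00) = -42.00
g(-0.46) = 5.22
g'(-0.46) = -0.96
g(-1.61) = 1.33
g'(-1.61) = 12.04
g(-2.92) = -62.00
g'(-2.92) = 107.16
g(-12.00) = -33776.00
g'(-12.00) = 11827.00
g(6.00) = -3950.00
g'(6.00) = -2357.00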